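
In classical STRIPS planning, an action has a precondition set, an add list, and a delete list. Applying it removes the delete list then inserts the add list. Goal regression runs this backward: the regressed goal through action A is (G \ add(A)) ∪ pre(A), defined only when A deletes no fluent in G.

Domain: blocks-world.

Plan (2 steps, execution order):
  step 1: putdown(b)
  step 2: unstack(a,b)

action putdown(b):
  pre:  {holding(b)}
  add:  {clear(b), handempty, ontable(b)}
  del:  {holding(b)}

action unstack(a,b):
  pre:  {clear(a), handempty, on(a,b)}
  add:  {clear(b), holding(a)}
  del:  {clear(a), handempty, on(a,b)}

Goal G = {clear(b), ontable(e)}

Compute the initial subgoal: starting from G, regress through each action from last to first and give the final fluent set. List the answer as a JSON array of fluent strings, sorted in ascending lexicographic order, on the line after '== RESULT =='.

Work backward from the goal:
  through step 2 (unstack(a,b)): drop {clear(b)}, keep {ontable(e)}, require {clear(a), handempty, on(a,b)}
    → {clear(a), handempty, on(a,b), ontable(e)}
  through step 1 (putdown(b)): drop {handempty}, keep {clear(a), on(a,b), ontable(e)}, require {holding(b)}
    → {clear(a), holding(b), on(a,b), ontable(e)}

== RESULT ==
["clear(a)", "holding(b)", "on(a,b)", "ontable(e)"]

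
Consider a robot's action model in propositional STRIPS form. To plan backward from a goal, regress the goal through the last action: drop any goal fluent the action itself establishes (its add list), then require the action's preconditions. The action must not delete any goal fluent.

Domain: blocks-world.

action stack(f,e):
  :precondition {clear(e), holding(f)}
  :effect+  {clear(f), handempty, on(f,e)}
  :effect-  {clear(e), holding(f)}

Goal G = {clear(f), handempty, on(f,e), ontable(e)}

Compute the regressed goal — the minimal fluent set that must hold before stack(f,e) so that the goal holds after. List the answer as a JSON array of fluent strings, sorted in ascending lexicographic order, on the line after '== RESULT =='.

Compute (G \ add) ∪ pre:
  G ∩ del = {}  (empty — regression defined)
  G \ add = {clear(f), handempty, on(f,e), ontable(e)} \ {clear(f), handempty, on(f,e)} = {ontable(e)}
  ∪ pre   = {ontable(e)} ∪ {clear(e), holding(f)}
          = {clear(e), holding(f), ontable(e)}

== RESULT ==
["clear(e)", "holding(f)", "ontable(e)"]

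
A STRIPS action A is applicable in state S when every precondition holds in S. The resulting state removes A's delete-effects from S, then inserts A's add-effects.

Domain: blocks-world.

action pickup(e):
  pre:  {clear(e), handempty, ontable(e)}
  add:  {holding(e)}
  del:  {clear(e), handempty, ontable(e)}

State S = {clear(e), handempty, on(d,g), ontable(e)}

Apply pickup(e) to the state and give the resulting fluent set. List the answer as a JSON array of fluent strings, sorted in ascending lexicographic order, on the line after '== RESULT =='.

Compute (S \ del) ∪ add:
  pre ⊆ S: {clear(e), handempty, ontable(e)} ⊆ S  — applicable
  S \ del = {on(d,g)}
  ∪ add   = {holding(e), on(d,g)}

== RESULT ==
["holding(e)", "on(d,g)"]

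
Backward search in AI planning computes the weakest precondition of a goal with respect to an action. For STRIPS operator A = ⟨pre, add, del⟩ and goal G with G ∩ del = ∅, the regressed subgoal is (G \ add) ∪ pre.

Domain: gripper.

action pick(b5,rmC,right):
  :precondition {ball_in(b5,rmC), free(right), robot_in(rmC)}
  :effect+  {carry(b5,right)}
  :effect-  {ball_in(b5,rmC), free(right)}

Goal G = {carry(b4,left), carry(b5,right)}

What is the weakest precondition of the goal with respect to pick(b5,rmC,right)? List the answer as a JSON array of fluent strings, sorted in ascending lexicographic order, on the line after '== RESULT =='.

Compute (G \ add) ∪ pre:
  G ∩ del = {}  (empty — regression defined)
  G \ add = {carry(b4,left), carry(b5,right)} \ {carry(b5,right)} = {carry(b4,left)}
  ∪ pre   = {carry(b4,left)} ∪ {ball_in(b5,rmC), free(right), robot_in(rmC)}
          = {ball_in(b5,rmC), carry(b4,left), free(right), robot_in(rmC)}

== RESULT ==
["ball_in(b5,rmC)", "carry(b4,left)", "free(right)", "robot_in(rmC)"]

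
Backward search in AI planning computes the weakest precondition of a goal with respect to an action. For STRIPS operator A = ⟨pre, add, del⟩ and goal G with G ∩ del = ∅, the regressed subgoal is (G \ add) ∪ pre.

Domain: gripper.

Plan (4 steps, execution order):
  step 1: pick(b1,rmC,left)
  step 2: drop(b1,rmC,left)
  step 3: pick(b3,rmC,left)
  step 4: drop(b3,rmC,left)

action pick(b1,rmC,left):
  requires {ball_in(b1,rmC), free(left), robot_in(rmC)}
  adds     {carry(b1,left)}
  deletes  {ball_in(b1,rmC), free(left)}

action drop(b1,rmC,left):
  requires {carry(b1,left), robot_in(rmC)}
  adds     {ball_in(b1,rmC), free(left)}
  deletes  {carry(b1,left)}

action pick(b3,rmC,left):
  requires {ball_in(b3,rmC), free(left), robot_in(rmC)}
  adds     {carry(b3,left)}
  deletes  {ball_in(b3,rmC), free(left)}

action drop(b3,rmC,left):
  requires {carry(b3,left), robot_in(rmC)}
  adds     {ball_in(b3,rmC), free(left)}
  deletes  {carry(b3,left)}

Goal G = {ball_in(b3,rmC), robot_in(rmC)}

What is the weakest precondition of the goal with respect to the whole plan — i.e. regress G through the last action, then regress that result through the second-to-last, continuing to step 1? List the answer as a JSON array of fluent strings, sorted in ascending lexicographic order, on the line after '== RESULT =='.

Regress step by step:
  through step 4 (drop(b3,rmC,left)): drop {ball_in(b3,rmC)}, keep {robot_in(rmC)}, require {carry(b3,left), robot_in(rmC)}
    → {carry(b3,left), robot_in(rmC)}
  through step 3 (pick(b3,rmC,left)): drop {carry(b3,left)}, keep {robot_in(rmC)}, require {ball_in(b3,rmC), free(left), robot_in(rmC)}
    → {ball_in(b3,rmC), free(left), robot_in(rmC)}
  through step 2 (drop(b1,rmC,left)): drop {free(left)}, keep {ball_in(b3,rmC), robot_in(rmC)}, require {carry(b1,left), robot_in(rmC)}
    → {ball_in(b3,rmC), carry(b1,left), robot_in(rmC)}
  through step 1 (pick(b1,rmC,left)): drop {carry(b1,left)}, keep {ball_in(b3,rmC), robot_in(rmC)}, require {ball_in(b1,rmC), free(left), robot_in(rmC)}
    → {ball_in(b1,rmC), ball_in(b3,rmC), free(left), robot_in(rmC)}

== RESULT ==
["ball_in(b1,rmC)", "ball_in(b3,rmC)", "free(left)", "robot_in(rmC)"]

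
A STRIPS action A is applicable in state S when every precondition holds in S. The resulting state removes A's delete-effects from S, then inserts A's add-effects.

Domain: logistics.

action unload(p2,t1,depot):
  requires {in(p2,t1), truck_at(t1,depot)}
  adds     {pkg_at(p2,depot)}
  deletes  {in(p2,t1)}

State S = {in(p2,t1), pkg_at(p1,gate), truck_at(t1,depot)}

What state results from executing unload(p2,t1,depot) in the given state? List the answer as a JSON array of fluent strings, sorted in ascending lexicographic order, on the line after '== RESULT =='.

Compute (S \ del) ∪ add:
  pre ⊆ S: {in(p2,t1), truck_at(t1,depot)} ⊆ S  — applicable
  S \ del = {pkg_at(p1,gate), truck_at(t1,depot)}
  ∪ add   = {pkg_at(p1,gate), pkg_at(p2,depot), truck_at(t1,depot)}

== RESULT ==
["pkg_at(p1,gate)", "pkg_at(p2,depot)", "truck_at(t1,depot)"]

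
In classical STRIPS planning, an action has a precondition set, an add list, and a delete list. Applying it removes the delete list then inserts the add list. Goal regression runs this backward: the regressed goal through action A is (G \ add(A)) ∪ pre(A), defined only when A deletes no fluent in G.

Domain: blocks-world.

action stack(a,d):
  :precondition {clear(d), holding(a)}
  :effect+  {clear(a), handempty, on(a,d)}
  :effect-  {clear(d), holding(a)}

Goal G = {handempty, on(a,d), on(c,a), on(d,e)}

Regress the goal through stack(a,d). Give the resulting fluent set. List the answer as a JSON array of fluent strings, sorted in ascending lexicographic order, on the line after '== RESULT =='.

Compute (G \ add) ∪ pre:
  G ∩ del = {}  (empty — regression defined)
  G \ add = {handempty, on(a,d), on(c,a), on(d,e)} \ {clear(a), handempty, on(a,d)} = {on(c,a), on(d,e)}
  ∪ pre   = {on(c,a), on(d,e)} ∪ {clear(d), holding(a)}
          = {clear(d), holding(a), on(c,a), on(d,e)}

== RESULT ==
["clear(d)", "holding(a)", "on(c,a)", "on(d,e)"]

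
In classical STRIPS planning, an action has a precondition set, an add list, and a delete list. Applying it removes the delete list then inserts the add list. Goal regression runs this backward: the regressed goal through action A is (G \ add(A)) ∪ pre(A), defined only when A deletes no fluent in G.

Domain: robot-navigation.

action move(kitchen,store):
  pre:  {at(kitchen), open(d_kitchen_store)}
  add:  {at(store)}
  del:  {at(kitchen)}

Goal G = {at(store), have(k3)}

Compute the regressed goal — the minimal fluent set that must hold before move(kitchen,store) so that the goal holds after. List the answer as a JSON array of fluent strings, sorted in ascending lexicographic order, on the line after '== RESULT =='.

Compute (G \ add) ∪ pre:
  G ∩ del = {}  (empty — regression defined)
  G \ add = {at(store), have(k3)} \ {at(store)} = {have(k3)}
  ∪ pre   = {have(k3)} ∪ {at(kitchen), open(d_kitchen_store)}
          = {at(kitchen), have(k3), open(d_kitchen_store)}

== RESULT ==
["at(kitchen)", "have(k3)", "open(d_kitchen_store)"]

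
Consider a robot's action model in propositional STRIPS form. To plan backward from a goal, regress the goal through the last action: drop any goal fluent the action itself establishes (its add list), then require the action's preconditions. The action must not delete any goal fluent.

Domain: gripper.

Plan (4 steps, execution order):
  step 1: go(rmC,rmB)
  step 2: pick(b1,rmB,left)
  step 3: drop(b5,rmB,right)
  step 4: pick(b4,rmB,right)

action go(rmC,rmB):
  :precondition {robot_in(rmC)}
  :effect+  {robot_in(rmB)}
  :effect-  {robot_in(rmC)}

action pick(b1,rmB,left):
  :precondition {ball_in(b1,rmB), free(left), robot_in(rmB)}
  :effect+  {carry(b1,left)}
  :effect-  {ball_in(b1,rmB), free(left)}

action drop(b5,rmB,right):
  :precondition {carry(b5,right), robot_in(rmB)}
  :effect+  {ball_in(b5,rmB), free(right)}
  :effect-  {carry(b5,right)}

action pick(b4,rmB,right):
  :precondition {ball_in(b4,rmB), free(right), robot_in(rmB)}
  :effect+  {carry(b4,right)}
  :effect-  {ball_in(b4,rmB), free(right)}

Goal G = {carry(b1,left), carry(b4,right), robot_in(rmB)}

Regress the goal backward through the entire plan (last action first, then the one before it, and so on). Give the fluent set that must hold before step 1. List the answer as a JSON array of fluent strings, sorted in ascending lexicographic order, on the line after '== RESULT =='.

Regress step by step:
  through step 4 (pick(b4,rmB,right)): drop {carry(b4,right)}, keep {carry(b1,left), robot_in(rmB)}, require {ball_in(b4,rmB), free(right), robot_in(rmB)}
    → {ball_in(b4,rmB), carry(b1,left), free(right), robot_in(rmB)}
  through step 3 (drop(b5,rmB,right)): drop {free(right)}, keep {ball_in(b4,rmB), carry(b1,left), robot_in(rmB)}, require {carry(b5,right), robot_in(rmB)}
    → {ball_in(b4,rmB), carry(b1,left), carry(b5,right), robot_in(rmB)}
  through step 2 (pick(b1,rmB,left)): drop {carry(b1,left)}, keep {ball_in(b4,rmB), carry(b5,right), robot_in(rmB)}, require {ball_in(b1,rmB), free(left), robot_in(rmB)}
    → {ball_in(b1,rmB), ball_in(b4,rmB), carry(b5,right), free(left), robot_in(rmB)}
  through step 1 (go(rmC,rmB)): drop {robot_in(rmB)}, keep {ball_in(b1,rmB), ball_in(b4,rmB), carry(b5,right), free(left)}, require {robot_in(rmC)}
    → {ball_in(b1,rmB), ball_in(b4,rmB), carry(b5,right), free(left), robot_in(rmC)}

== RESULT ==
["ball_in(b1,rmB)", "ball_in(b4,rmB)", "carry(b5,right)", "free(left)", "robot_in(rmC)"]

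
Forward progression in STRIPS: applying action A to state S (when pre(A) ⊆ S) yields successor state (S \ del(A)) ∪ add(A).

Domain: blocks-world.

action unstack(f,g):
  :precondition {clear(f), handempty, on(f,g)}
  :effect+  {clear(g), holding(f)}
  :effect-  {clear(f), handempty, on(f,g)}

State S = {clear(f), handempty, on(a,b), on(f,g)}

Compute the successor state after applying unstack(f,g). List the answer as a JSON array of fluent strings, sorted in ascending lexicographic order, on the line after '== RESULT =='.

Compute (S \ del) ∪ add:
  pre ⊆ S: {clear(f), handempty, on(f,g)} ⊆ S  — applicable
  S \ del = {on(a,b)}
  ∪ add   = {clear(g), holding(f), on(a,b)}

== RESULT ==
["clear(g)", "holding(f)", "on(a,b)"]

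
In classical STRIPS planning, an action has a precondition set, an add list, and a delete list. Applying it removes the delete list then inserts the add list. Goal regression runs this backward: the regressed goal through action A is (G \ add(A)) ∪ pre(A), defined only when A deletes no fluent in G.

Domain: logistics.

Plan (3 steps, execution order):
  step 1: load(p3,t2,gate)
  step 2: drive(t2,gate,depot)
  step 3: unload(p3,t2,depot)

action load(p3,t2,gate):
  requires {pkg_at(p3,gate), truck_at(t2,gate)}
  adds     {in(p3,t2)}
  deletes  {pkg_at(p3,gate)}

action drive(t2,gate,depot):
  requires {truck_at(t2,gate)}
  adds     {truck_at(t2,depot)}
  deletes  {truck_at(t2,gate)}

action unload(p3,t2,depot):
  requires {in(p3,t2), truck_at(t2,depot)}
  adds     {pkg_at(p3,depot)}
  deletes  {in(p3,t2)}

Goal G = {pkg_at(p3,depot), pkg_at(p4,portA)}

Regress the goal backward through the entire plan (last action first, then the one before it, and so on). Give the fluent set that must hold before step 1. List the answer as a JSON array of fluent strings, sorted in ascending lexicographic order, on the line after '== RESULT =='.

Work backward from the goal:
  through step 3 (unload(p3,t2,depot)): drop {pkg_at(p3,depot)}, keep {pkg_at(p4,portA)}, require {in(p3,t2), truck_at(t2,depot)}
    → {in(p3,t2), pkg_at(p4,portA), truck_at(t2,depot)}
  through step 2 (drive(t2,gate,depot)): drop {truck_at(t2,depot)}, keep {in(p3,t2), pkg_at(p4,portA)}, require {truck_at(t2,gate)}
    → {in(p3,t2), pkg_at(p4,portA), truck_at(t2,gate)}
  through step 1 (load(p3,t2,gate)): drop {in(p3,t2)}, keep {pkg_at(p4,portA), truck_at(t2,gate)}, require {pkg_at(p3,gate), truck_at(t2,gate)}
    → {pkg_at(p3,gate), pkg_at(p4,portA), truck_at(t2,gate)}

== RESULT ==
["pkg_at(p3,gate)", "pkg_at(p4,portA)", "truck_at(t2,gate)"]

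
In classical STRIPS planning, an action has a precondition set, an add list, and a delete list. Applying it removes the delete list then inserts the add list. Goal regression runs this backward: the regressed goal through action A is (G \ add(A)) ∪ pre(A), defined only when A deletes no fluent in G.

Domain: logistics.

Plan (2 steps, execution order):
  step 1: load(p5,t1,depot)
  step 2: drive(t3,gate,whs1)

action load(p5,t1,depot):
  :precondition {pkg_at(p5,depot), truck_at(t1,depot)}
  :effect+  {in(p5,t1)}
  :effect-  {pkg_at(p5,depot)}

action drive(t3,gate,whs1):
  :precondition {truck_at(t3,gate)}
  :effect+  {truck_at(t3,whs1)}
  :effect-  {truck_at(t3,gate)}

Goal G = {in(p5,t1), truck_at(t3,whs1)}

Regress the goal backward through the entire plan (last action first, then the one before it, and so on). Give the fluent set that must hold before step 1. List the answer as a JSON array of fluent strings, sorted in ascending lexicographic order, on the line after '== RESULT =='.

Regress step by step:
  through step 2 (drive(t3,gate,whs1)): drop {truck_at(t3,whs1)}, keep {in(p5,t1)}, require {truck_at(t3,gate)}
    → {in(p5,t1), truck_at(t3,gate)}
  through step 1 (load(p5,t1,depot)): drop {in(p5,t1)}, keep {truck_at(t3,gate)}, require {pkg_at(p5,depot), truck_at(t1,depot)}
    → {pkg_at(p5,depot), truck_at(t1,depot), truck_at(t3,gate)}

== RESULT ==
["pkg_at(p5,depot)", "truck_at(t1,depot)", "truck_at(t3,gate)"]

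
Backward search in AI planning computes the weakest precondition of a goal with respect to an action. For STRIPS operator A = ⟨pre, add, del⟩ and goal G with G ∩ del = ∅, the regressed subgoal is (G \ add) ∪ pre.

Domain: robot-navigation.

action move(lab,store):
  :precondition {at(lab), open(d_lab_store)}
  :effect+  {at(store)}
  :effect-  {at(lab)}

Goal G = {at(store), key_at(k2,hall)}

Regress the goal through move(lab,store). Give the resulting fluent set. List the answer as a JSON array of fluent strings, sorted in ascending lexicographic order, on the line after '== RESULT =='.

Regress:
  G ∩ del = {}  (empty — regression defined)
  G \ add = {at(store), key_at(k2,hall)} \ {at(store)} = {key_at(k2,hall)}
  ∪ pre   = {key_at(k2,hall)} ∪ {at(lab), open(d_lab_store)}
          = {at(lab), key_at(k2,hall), open(d_lab_store)}

== RESULT ==
["at(lab)", "key_at(k2,hall)", "open(d_lab_store)"]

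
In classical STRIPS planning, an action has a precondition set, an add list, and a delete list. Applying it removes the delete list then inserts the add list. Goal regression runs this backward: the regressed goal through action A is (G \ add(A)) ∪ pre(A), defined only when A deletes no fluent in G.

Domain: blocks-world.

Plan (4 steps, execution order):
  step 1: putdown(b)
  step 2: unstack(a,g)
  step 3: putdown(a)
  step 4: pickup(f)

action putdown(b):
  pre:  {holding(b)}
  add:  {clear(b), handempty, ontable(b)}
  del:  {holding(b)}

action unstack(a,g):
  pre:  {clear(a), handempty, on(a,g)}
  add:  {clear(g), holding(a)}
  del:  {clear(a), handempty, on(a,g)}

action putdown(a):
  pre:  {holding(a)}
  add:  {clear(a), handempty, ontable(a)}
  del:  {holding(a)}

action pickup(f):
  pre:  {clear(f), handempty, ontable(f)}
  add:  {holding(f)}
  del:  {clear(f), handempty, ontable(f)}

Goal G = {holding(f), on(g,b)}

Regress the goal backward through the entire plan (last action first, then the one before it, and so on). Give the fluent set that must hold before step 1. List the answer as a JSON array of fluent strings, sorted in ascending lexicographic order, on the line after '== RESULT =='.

Work backward from the goal:
  through step 4 (pickup(f)): drop {holding(f)}, keep {on(g,b)}, require {clear(f), handempty, ontable(f)}
    → {clear(f), handempty, on(g,b), ontable(f)}
  through step 3 (putdown(a)): drop {handempty}, keep {clear(f), on(g,b), ontable(f)}, require {holding(a)}
    → {clear(f), holding(a), on(g,b), ontable(f)}
  through step 2 (unstack(a,g)): drop {holding(a)}, keep {clear(f), on(g,b), ontable(f)}, require {clear(a), handempty, on(a,g)}
    → {clear(a), clear(f), handempty, on(a,g), on(g,b), ontable(f)}
  through step 1 (putdown(b)): drop {handempty}, keep {clear(a), clear(f), on(a,g), on(g,b), ontable(f)}, require {holding(b)}
    → {clear(a), clear(f), holding(b), on(a,g), on(g,b), ontable(f)}

== RESULT ==
["clear(a)", "clear(f)", "holding(b)", "on(a,g)", "on(g,b)", "ontable(f)"]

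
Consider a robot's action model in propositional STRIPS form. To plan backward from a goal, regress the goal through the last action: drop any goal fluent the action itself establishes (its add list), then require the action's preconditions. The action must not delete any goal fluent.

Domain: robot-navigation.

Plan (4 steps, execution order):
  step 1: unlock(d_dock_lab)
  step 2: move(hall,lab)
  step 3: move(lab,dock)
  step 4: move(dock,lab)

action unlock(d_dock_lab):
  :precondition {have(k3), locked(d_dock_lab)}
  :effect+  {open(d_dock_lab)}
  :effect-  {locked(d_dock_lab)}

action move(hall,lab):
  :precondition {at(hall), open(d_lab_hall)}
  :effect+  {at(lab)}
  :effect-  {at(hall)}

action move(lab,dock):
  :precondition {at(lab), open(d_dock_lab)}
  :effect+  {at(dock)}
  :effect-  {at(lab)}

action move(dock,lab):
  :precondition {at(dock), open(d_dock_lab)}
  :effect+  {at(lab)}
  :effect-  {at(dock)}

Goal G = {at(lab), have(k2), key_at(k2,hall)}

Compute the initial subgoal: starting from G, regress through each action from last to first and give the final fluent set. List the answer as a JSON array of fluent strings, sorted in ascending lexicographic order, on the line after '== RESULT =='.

Regress step by step:
  through step 4 (move(dock,lab)): drop {at(lab)}, keep {have(k2), key_at(k2,hall)}, require {at(dock), open(d_dock_lab)}
    → {at(dock), have(k2), key_at(k2,hall), open(d_dock_lab)}
  through step 3 (move(lab,dock)): drop {at(dock)}, keep {have(k2), key_at(k2,hall), open(d_dock_lab)}, require {at(lab), open(d_dock_lab)}
    → {at(lab), have(k2), key_at(k2,hall), open(d_dock_lab)}
  through step 2 (move(hall,lab)): drop {at(lab)}, keep {have(k2), key_at(k2,hall), open(d_dock_lab)}, require {at(hall), open(d_lab_hall)}
    → {at(hall), have(k2), key_at(k2,hall), open(d_dock_lab), open(d_lab_hall)}
  through step 1 (unlock(d_dock_lab)): drop {open(d_dock_lab)}, keep {at(hall), have(k2), key_at(k2,hall), open(d_lab_hall)}, require {have(k3), locked(d_dock_lab)}
    → {at(hall), have(k2), have(k3), key_at(k2,hall), locked(d_dock_lab), open(d_lab_hall)}

== RESULT ==
["at(hall)", "have(k2)", "have(k3)", "key_at(k2,hall)", "locked(d_dock_lab)", "open(d_lab_hall)"]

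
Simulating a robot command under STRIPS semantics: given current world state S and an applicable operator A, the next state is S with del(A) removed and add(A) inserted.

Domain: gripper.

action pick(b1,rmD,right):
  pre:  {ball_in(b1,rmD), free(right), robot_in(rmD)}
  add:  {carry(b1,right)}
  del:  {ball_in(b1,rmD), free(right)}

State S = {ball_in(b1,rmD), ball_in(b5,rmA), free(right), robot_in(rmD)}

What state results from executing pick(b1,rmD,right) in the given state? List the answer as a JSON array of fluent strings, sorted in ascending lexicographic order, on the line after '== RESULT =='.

Compute (S \ del) ∪ add:
  pre ⊆ S: {ball_in(b1,rmD), free(right), robot_in(rmD)} ⊆ S  — applicable
  S \ del = {ball_in(b5,rmA), robot_in(rmD)}
  ∪ add   = {ball_in(b5,rmA), carry(b1,right), robot_in(rmD)}

== RESULT ==
["ball_in(b5,rmA)", "carry(b1,right)", "robot_in(rmD)"]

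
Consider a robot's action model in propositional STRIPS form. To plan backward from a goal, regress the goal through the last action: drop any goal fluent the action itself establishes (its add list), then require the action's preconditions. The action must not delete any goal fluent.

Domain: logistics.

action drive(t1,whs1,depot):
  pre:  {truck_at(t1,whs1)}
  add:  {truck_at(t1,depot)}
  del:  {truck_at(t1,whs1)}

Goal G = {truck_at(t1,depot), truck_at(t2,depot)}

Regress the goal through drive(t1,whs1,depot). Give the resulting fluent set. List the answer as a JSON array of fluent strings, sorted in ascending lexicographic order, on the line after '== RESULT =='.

Compute (G \ add) ∪ pre:
  G ∩ del = {}  (empty — regression defined)
  G \ add = {truck_at(t1,depot), truck_at(t2,depot)} \ {truck_at(t1,depot)} = {truck_at(t2,depot)}
  ∪ pre   = {truck_at(t2,depot)} ∪ {truck_at(t1,whs1)}
          = {truck_at(t1,whs1), truck_at(t2,depot)}

== RESULT ==
["truck_at(t1,whs1)", "truck_at(t2,depot)"]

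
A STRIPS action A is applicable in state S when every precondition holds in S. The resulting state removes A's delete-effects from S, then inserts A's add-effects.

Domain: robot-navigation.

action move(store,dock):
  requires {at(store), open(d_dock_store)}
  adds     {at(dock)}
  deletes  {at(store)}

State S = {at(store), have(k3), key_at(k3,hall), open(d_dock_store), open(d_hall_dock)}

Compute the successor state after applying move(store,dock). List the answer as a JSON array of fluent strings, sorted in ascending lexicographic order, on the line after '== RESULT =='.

Progress:
  pre ⊆ S: {at(store), open(d_dock_store)} ⊆ S  — applicable
  S \ del = {have(k3), key_at(k3,hall), open(d_dock_store), open(d_hall_dock)}
  ∪ add   = {at(dock), have(k3), key_at(k3,hall), open(d_dock_store), open(d_hall_dock)}

== RESULT ==
["at(dock)", "have(k3)", "key_at(k3,hall)", "open(d_dock_store)", "open(d_hall_dock)"]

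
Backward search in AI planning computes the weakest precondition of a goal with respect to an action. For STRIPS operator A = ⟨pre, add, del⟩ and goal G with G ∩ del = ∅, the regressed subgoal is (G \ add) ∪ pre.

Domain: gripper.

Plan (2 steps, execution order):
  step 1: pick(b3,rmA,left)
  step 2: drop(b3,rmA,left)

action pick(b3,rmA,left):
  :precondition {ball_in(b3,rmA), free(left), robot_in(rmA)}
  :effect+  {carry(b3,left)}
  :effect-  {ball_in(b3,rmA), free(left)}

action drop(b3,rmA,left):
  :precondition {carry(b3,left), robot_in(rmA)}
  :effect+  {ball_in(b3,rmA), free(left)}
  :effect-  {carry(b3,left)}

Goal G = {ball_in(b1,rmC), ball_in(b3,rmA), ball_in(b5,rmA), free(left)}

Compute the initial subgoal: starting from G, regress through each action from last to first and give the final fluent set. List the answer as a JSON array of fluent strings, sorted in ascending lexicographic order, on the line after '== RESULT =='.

Work backward from the goal:
  through step 2 (drop(b3,rmA,left)): drop {ball_in(b3,rmA), free(left)}, keep {ball_in(b1,rmC), ball_in(b5,rmA)}, require {carry(b3,left), robot_in(rmA)}
    → {ball_in(b1,rmC), ball_in(b5,rmA), carry(b3,left), robot_in(rmA)}
  through step 1 (pick(b3,rmA,left)): drop {carry(b3,left)}, keep {ball_in(b1,rmC), ball_in(b5,rmA), robot_in(rmA)}, require {ball_in(b3,rmA), free(left), robot_in(rmA)}
    → {ball_in(b1,rmC), ball_in(b3,rmA), ball_in(b5,rmA), free(left), robot_in(rmA)}

== RESULT ==
["ball_in(b1,rmC)", "ball_in(b3,rmA)", "ball_in(b5,rmA)", "free(left)", "robot_in(rmA)"]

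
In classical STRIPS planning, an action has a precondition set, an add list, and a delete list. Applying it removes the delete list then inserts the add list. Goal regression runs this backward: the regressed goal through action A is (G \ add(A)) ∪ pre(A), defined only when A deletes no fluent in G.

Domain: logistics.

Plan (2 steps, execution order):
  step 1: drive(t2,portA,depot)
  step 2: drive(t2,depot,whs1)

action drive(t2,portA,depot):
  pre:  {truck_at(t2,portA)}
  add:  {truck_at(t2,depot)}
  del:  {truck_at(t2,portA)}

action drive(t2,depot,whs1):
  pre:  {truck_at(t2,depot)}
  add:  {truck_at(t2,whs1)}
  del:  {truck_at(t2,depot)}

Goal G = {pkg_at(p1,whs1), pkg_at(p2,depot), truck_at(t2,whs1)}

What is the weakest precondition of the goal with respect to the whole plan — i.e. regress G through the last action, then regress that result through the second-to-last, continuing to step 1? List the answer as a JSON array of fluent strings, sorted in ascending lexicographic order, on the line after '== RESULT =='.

Regress step by step:
  through step 2 (drive(t2,depot,whs1)): drop {truck_at(t2,whs1)}, keep {pkg_at(p1,whs1), pkg_at(p2,depot)}, require {truck_at(t2,depot)}
    → {pkg_at(p1,whs1), pkg_at(p2,depot), truck_at(t2,depot)}
  through step 1 (drive(t2,portA,depot)): drop {truck_at(t2,depot)}, keep {pkg_at(p1,whs1), pkg_at(p2,depot)}, require {truck_at(t2,portA)}
    → {pkg_at(p1,whs1), pkg_at(p2,depot), truck_at(t2,portA)}

== RESULT ==
["pkg_at(p1,whs1)", "pkg_at(p2,depot)", "truck_at(t2,portA)"]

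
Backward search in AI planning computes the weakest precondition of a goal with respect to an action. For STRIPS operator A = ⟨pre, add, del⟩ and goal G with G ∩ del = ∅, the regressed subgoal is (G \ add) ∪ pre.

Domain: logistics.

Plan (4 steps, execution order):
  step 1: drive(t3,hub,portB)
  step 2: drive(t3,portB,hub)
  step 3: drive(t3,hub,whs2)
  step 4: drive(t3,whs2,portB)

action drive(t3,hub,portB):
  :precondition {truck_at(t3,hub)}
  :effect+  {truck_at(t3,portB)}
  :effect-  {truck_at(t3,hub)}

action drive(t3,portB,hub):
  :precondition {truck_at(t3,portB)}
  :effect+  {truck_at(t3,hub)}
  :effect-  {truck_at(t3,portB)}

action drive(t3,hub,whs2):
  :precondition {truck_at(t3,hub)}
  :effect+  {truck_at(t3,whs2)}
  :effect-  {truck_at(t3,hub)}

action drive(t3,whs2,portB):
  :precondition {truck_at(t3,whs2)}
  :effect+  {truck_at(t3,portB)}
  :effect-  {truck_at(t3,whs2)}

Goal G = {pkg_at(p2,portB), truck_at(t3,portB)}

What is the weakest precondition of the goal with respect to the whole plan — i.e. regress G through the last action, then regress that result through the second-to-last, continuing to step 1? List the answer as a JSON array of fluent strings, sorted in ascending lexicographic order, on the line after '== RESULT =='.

Regress step by step:
  through step 4 (drive(t3,whs2,portB)): drop {truck_at(t3,portB)}, keep {pkg_at(p2,portB)}, require {truck_at(t3,whs2)}
    → {pkg_at(p2,portB), truck_at(t3,whs2)}
  through step 3 (drive(t3,hub,whs2)): drop {truck_at(t3,whs2)}, keep {pkg_at(p2,portB)}, require {truck_at(t3,hub)}
    → {pkg_at(p2,portB), truck_at(t3,hub)}
  through step 2 (drive(t3,portB,hub)): drop {truck_at(t3,hub)}, keep {pkg_at(p2,portB)}, require {truck_at(t3,portB)}
    → {pkg_at(p2,portB), truck_at(t3,portB)}
  through step 1 (drive(t3,hub,portB)): drop {truck_at(t3,portB)}, keep {pkg_at(p2,portB)}, require {truck_at(t3,hub)}
    → {pkg_at(p2,portB), truck_at(t3,hub)}

== RESULT ==
["pkg_at(p2,portB)", "truck_at(t3,hub)"]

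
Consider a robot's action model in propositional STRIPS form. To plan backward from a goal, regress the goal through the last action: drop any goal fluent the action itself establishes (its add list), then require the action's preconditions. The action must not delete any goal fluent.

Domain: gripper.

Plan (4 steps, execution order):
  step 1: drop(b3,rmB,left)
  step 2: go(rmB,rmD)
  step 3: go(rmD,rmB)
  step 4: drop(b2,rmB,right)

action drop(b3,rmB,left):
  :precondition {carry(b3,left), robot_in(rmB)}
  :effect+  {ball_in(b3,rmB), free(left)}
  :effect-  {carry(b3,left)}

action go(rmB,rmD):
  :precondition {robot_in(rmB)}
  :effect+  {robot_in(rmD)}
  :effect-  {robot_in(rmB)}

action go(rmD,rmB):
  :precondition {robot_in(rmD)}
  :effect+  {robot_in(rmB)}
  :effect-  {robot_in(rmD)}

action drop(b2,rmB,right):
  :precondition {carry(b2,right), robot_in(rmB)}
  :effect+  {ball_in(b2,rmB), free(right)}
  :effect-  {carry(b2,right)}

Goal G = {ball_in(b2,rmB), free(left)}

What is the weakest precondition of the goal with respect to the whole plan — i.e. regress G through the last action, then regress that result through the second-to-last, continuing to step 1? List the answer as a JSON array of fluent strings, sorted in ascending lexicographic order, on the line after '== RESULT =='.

Regress step by step:
  through step 4 (drop(b2,rmB,right)): drop {ball_in(b2,rmB)}, keep {free(left)}, require {carry(b2,right), robot_in(rmB)}
    → {carry(b2,right), free(left), robot_in(rmB)}
  through step 3 (go(rmD,rmB)): drop {robot_in(rmB)}, keep {carry(b2,right), free(left)}, require {robot_in(rmD)}
    → {carry(b2,right), free(left), robot_in(rmD)}
  through step 2 (go(rmB,rmD)): drop {robot_in(rmD)}, keep {carry(b2,right), free(left)}, require {robot_in(rmB)}
    → {carry(b2,right), free(left), robot_in(rmB)}
  through step 1 (drop(b3,rmB,left)): drop {free(left)}, keep {carry(b2,right), robot_in(rmB)}, require {carry(b3,left), robot_in(rmB)}
    → {carry(b2,right), carry(b3,left), robot_in(rmB)}

== RESULT ==
["carry(b2,right)", "carry(b3,left)", "robot_in(rmB)"]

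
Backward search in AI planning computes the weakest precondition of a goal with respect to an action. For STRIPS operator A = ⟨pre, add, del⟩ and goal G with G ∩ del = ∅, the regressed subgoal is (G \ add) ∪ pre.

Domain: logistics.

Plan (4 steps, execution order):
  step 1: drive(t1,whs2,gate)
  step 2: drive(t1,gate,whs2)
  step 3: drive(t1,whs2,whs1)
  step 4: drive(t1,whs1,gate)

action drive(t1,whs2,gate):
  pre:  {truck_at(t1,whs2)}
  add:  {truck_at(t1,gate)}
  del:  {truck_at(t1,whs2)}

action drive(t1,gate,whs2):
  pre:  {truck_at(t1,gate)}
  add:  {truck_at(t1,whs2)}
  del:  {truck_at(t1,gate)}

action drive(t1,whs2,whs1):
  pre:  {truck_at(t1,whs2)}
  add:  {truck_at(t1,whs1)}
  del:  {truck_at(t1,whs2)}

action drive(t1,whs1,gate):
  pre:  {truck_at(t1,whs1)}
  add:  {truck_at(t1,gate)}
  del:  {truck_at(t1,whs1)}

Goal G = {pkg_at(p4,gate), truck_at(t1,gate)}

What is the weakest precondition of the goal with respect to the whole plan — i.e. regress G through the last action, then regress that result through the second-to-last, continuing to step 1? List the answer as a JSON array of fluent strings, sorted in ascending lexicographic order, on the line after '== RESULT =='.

Work backward from the goal:
  through step 4 (drive(t1,whs1,gate)): drop {truck_at(t1,gate)}, keep {pkg_at(p4,gate)}, require {truck_at(t1,whs1)}
    → {pkg_at(p4,gate), truck_at(t1,whs1)}
  through step 3 (drive(t1,whs2,whs1)): drop {truck_at(t1,whs1)}, keep {pkg_at(p4,gate)}, require {truck_at(t1,whs2)}
    → {pkg_at(p4,gate), truck_at(t1,whs2)}
  through step 2 (drive(t1,gate,whs2)): drop {truck_at(t1,whs2)}, keep {pkg_at(p4,gate)}, require {truck_at(t1,gate)}
    → {pkg_at(p4,gate), truck_at(t1,gate)}
  through step 1 (drive(t1,whs2,gate)): drop {truck_at(t1,gate)}, keep {pkg_at(p4,gate)}, require {truck_at(t1,whs2)}
    → {pkg_at(p4,gate), truck_at(t1,whs2)}

== RESULT ==
["pkg_at(p4,gate)", "truck_at(t1,whs2)"]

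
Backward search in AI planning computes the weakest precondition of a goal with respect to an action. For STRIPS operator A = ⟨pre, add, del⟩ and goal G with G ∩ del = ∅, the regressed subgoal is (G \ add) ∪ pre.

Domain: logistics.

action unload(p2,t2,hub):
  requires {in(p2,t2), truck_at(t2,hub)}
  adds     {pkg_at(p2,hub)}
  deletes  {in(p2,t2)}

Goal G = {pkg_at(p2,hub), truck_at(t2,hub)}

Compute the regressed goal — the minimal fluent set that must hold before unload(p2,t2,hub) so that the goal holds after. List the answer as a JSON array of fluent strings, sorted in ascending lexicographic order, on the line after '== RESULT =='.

Regress:
  G ∩ del = {}  (empty — regression defined)
  G \ add = {pkg_at(p2,hub), truck_at(t2,hub)} \ {pkg_at(p2,hub)} = {truck_at(t2,hub)}
  ∪ pre   = {truck_at(t2,hub)} ∪ {in(p2,t2), truck_at(t2,hub)}
          = {in(p2,t2), truck_at(t2,hub)}

== RESULT ==
["in(p2,t2)", "truck_at(t2,hub)"]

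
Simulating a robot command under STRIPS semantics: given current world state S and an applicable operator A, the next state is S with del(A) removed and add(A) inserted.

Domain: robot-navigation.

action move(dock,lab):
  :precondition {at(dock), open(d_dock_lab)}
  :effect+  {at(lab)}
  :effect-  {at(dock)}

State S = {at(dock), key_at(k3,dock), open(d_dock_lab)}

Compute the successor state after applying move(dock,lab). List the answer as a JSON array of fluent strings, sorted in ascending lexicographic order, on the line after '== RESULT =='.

Compute (S \ del) ∪ add:
  pre ⊆ S: {at(dock), open(d_dock_lab)} ⊆ S  — applicable
  S \ del = {key_at(k3,dock), open(d_dock_lab)}
  ∪ add   = {at(lab), key_at(k3,dock), open(d_dock_lab)}

== RESULT ==
["at(lab)", "key_at(k3,dock)", "open(d_dock_lab)"]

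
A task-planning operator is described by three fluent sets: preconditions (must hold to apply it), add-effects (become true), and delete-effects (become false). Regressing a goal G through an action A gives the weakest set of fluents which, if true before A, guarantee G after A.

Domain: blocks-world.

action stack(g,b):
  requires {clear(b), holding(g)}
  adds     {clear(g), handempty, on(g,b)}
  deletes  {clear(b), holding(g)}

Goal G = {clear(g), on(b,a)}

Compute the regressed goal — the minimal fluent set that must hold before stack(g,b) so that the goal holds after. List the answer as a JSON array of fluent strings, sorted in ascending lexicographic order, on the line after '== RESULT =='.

Regress:
  G ∩ del = {}  (empty — regression defined)
  G \ add = {clear(g), on(b,a)} \ {clear(g), handempty, on(g,b)} = {on(b,a)}
  ∪ pre   = {on(b,a)} ∪ {clear(b), holding(g)}
          = {clear(b), holding(g), on(b,a)}

== RESULT ==
["clear(b)", "holding(g)", "on(b,a)"]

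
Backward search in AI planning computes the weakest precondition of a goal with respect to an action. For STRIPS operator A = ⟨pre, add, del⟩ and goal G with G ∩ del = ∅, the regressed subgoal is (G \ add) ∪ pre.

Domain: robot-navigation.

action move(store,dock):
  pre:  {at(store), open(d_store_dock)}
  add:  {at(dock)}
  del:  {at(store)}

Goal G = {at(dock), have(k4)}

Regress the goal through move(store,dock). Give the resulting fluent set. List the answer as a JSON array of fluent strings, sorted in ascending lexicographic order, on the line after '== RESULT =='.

Regress:
  G ∩ del = {}  (empty — regression defined)
  G \ add = {at(dock), have(k4)} \ {at(dock)} = {have(k4)}
  ∪ pre   = {have(k4)} ∪ {at(store), open(d_store_dock)}
          = {at(store), have(k4), open(d_store_dock)}

== RESULT ==
["at(store)", "have(k4)", "open(d_store_dock)"]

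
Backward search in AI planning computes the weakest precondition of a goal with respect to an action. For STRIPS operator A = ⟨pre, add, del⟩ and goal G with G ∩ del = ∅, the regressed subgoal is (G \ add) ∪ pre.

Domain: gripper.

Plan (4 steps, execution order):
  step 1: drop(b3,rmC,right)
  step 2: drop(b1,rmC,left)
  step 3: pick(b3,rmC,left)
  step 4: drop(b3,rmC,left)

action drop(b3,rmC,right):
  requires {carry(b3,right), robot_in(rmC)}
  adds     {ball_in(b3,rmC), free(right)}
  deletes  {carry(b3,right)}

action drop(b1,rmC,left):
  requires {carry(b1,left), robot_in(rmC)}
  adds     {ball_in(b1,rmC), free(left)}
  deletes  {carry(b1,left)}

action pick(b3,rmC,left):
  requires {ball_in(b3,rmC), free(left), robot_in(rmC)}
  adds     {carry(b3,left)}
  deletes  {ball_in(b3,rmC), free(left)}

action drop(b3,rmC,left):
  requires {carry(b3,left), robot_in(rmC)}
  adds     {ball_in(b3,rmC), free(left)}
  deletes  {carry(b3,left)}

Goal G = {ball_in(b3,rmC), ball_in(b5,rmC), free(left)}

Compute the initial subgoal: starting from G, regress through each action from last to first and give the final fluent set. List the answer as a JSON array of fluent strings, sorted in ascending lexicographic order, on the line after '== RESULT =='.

Work backward from the goal:
  through step 4 (drop(b3,rmC,left)): drop {ball_in(b3,rmC), free(left)}, keep {ball_in(b5,rmC)}, require {carry(b3,left), robot_in(rmC)}
    → {ball_in(b5,rmC), carry(b3,left), robot_in(rmC)}
  through step 3 (pick(b3,rmC,left)): drop {carry(b3,left)}, keep {ball_in(b5,rmC), robot_in(rmC)}, require {ball_in(b3,rmC), free(left), robot_in(rmC)}
    → {ball_in(b3,rmC), ball_in(b5,rmC), free(left), robot_in(rmC)}
  through step 2 (drop(b1,rmC,left)): drop {free(left)}, keep {ball_in(b3,rmC), ball_in(b5,rmC), robot_in(rmC)}, require {carry(b1,left), robot_in(rmC)}
    → {ball_in(b3,rmC), ball_in(b5,rmC), carry(b1,left), robot_in(rmC)}
  through step 1 (drop(b3,rmC,right)): drop {ball_in(b3,rmC)}, keep {ball_in(b5,rmC), carry(b1,left), robot_in(rmC)}, require {carry(b3,right), robot_in(rmC)}
    → {ball_in(b5,rmC), carry(b1,left), carry(b3,right), robot_in(rmC)}

== RESULT ==
["ball_in(b5,rmC)", "carry(b1,left)", "carry(b3,right)", "robot_in(rmC)"]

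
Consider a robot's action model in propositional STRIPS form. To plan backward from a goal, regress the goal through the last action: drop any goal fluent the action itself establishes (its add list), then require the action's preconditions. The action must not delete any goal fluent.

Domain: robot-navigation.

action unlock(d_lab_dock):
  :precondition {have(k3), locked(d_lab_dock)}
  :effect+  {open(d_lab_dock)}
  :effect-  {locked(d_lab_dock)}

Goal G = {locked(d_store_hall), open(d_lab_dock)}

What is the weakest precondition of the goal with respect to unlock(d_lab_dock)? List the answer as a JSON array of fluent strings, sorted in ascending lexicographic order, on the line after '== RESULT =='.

Regress:
  G ∩ del = {}  (empty — regression defined)
  G \ add = {locked(d_store_hall), open(d_lab_dock)} \ {open(d_lab_dock)} = {locked(d_store_hall)}
  ∪ pre   = {locked(d_store_hall)} ∪ {have(k3), locked(d_lab_dock)}
          = {have(k3), locked(d_lab_dock), locked(d_store_hall)}

== RESULT ==
["have(k3)", "locked(d_lab_dock)", "locked(d_store_hall)"]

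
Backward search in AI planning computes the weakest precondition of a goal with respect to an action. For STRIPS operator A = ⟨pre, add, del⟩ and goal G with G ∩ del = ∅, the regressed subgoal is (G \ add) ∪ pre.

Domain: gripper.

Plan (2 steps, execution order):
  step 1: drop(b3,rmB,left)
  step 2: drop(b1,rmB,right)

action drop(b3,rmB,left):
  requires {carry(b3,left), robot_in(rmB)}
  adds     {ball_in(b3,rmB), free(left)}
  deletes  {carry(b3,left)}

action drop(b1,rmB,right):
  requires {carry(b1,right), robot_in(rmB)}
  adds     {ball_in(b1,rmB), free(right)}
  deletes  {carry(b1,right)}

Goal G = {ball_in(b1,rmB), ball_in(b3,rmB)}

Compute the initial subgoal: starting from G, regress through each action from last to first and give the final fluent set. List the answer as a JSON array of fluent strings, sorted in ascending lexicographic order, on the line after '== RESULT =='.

Regress step by step:
  through step 2 (drop(b1,rmB,right)): drop {ball_in(b1,rmB)}, keep {ball_in(b3,rmB)}, require {carry(b1,right), robot_in(rmB)}
    → {ball_in(b3,rmB), carry(b1,right), robot_in(rmB)}
  through step 1 (drop(b3,rmB,left)): drop {ball_in(b3,rmB)}, keep {carry(b1,right), robot_in(rmB)}, require {carry(b3,left), robot_in(rmB)}
    → {carry(b1,right), carry(b3,left), robot_in(rmB)}

== RESULT ==
["carry(b1,right)", "carry(b3,left)", "robot_in(rmB)"]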